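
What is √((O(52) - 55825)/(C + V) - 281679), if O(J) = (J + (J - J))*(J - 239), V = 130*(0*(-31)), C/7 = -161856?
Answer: I*√627748356433373/47208 ≈ 530.73*I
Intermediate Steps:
C = -1132992 (C = 7*(-161856) = -1132992)
V = 0 (V = 130*0 = 0)
O(J) = J*(-239 + J) (O(J) = (J + 0)*(-239 + J) = J*(-239 + J))
√((O(52) - 55825)/(C + V) - 281679) = √((52*(-239 + 52) - 55825)/(-1132992 + 0) - 281679) = √((52*(-187) - 55825)/(-1132992) - 281679) = √((-9724 - 55825)*(-1/1132992) - 281679) = √(-65549*(-1/1132992) - 281679) = √(65549/1132992 - 281679) = √(-319139988019/1132992) = I*√627748356433373/47208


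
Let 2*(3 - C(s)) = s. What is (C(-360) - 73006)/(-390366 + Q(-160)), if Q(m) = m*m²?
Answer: 72823/4486366 ≈ 0.016232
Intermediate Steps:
Q(m) = m³
C(s) = 3 - s/2
(C(-360) - 73006)/(-390366 + Q(-160)) = ((3 - ½*(-360)) - 73006)/(-390366 + (-160)³) = ((3 + 180) - 73006)/(-390366 - 4096000) = (183 - 73006)/(-4486366) = -72823*(-1/4486366) = 72823/4486366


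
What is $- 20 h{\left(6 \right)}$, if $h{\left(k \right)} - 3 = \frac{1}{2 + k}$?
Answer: $- \frac{125}{2} \approx -62.5$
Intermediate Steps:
$h{\left(k \right)} = 3 + \frac{1}{2 + k}$
$- 20 h{\left(6 \right)} = - 20 \frac{7 + 3 \cdot 6}{2 + 6} = - 20 \frac{7 + 18}{8} = - 20 \cdot \frac{1}{8} \cdot 25 = \left(-20\right) \frac{25}{8} = - \frac{125}{2}$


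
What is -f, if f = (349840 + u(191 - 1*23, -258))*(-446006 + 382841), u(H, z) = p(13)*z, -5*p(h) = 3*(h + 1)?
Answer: 22234534788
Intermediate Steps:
p(h) = -⅗ - 3*h/5 (p(h) = -3*(h + 1)/5 = -3*(1 + h)/5 = -(3 + 3*h)/5 = -⅗ - 3*h/5)
u(H, z) = -42*z/5 (u(H, z) = (-⅗ - ⅗*13)*z = (-⅗ - 39/5)*z = -42*z/5)
f = -22234534788 (f = (349840 - 42/5*(-258))*(-446006 + 382841) = (349840 + 10836/5)*(-63165) = (1760036/5)*(-63165) = -22234534788)
-f = -1*(-22234534788) = 22234534788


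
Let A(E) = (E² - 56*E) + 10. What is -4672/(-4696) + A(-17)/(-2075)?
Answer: 477463/1218025 ≈ 0.39200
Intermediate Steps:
A(E) = 10 + E² - 56*E
-4672/(-4696) + A(-17)/(-2075) = -4672/(-4696) + (10 + (-17)² - 56*(-17))/(-2075) = -4672*(-1/4696) + (10 + 289 + 952)*(-1/2075) = 584/587 + 1251*(-1/2075) = 584/587 - 1251/2075 = 477463/1218025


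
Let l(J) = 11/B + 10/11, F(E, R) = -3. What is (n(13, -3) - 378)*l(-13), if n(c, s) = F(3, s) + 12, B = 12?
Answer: -29643/44 ≈ -673.70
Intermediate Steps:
n(c, s) = 9 (n(c, s) = -3 + 12 = 9)
l(J) = 241/132 (l(J) = 11/12 + 10/11 = 241/132)
(n(13, -3) - 378)*l(-13) = (9 - 378)*(241/132) = -369*241/132 = -29643/44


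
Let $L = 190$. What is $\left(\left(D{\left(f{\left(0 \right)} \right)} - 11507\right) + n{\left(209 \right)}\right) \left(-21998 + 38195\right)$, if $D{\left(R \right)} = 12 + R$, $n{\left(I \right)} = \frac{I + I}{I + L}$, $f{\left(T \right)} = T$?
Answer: $- \frac{1303172827}{7} \approx -1.8617 \cdot 10^{8}$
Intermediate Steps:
$n{\left(I \right)} = \frac{2 I}{190 + I}$ ($n{\left(I \right)} = \frac{I + I}{I + 190} = \frac{2 I}{190 + I}$)
$\left(\left(D{\left(f{\left(0 \right)} \right)} - 11507\right) + n{\left(209 \right)}\right) \left(-21998 + 38195\right) = \left(\left(\left(12 + 0\right) - 11507\right) + 2 \cdot 209 \frac{1}{190 + 209}\right) \left(-21998 + 38195\right) = \left(\left(12 - 11507\right) + 2 \cdot 209 \cdot \frac{1}{399}\right) 16197 = \left(-11495 + 2 \cdot 209 \cdot \frac{1}{399}\right) 16197 = \left(-11495 + \frac{22}{21}\right) 16197 = \left(- \frac{241373}{21}\right) 16197 = - \frac{1303172827}{7}$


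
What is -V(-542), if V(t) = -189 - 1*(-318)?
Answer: -129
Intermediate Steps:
V(t) = 129 (V(t) = -189 + 318 = 129)
-V(-542) = -1*129 = -129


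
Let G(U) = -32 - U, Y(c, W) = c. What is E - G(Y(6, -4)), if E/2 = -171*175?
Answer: -59812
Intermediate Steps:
E = -59850 (E = 2*(-171*175) = 2*(-29925) = -59850)
E - G(Y(6, -4)) = -59850 - (-32 - 1*6) = -59850 - (-32 - 6) = -59850 - 1*(-38) = -59850 + 38 = -59812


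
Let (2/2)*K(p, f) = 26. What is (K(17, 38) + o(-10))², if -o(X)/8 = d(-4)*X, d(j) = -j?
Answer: 119716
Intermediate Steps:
K(p, f) = 26
o(X) = -32*X (o(X) = -8*(-1*(-4))*X = -32*X)
(K(17, 38) + o(-10))² = (26 - 32*(-10))² = (26 + 320)² = 346² = 119716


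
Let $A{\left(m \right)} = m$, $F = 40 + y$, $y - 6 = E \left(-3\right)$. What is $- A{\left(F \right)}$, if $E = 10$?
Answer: $-16$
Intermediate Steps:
$y = -24$ ($y = 6 + 10 \left(-3\right) = 6 - 30 = -24$)
$F = 16$ ($F = 40 - 24 = 16$)
$- A{\left(F \right)} = \left(-1\right) 16 = -16$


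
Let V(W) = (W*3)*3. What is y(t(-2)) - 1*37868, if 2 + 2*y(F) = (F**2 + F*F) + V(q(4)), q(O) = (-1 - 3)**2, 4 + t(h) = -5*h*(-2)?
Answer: -37221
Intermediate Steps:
t(h) = -4 + 10*h (t(h) = -4 - 5*h*(-2) = -4 + 10*h)
q(O) = 16 (q(O) = (-4)**2 = 16)
V(W) = 9*W (V(W) = (3*W)*3 = 9*W)
y(F) = 71 + F**2 (y(F) = -1 + ((F**2 + F*F) + 9*16)/2 = -1 + ((F**2 + F**2) + 144)/2 = -1 + (2*F**2 + 144)/2 = -1 + (144 + 2*F**2)/2 = -1 + (72 + F**2) = 71 + F**2)
y(t(-2)) - 1*37868 = (71 + (-4 + 10*(-2))**2) - 1*37868 = (71 + (-4 - 20)**2) - 37868 = (71 + (-24)**2) - 37868 = (71 + 576) - 37868 = 647 - 37868 = -37221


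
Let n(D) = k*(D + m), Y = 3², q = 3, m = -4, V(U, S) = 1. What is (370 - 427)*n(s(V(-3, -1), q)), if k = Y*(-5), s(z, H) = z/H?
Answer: -9405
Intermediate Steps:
Y = 9
k = -45 (k = 9*(-5) = -45)
n(D) = 180 - 45*D (n(D) = -45*(D - 4) = -45*(-4 + D) = 180 - 45*D)
(370 - 427)*n(s(V(-3, -1), q)) = (370 - 427)*(180 - 45/3) = -57*(180 - 45/3) = -57*(180 - 45*⅓) = -57*(180 - 15) = -57*165 = -9405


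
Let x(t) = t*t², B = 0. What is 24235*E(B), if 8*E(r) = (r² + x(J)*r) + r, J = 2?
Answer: 0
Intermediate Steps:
x(t) = t³
E(r) = r²/8 + 9*r/8 (E(r) = ((r² + 2³*r) + r)/8 = ((r² + 8*r) + r)/8 = (r² + 9*r)/8 = r²/8 + 9*r/8)
24235*E(B) = 24235*((⅛)*0*(9 + 0)) = 24235*((⅛)*0*9) = 24235*0 = 0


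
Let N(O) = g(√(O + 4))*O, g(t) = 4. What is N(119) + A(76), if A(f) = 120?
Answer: 596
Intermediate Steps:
N(O) = 4*O
N(119) + A(76) = 4*119 + 120 = 476 + 120 = 596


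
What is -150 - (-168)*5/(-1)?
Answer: -990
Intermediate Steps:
-150 - (-168)*5/(-1) = -150 - (-168)*5*(-1) = -150 - (-168)*(-5) = -150 - 56*15 = -150 - 840 = -990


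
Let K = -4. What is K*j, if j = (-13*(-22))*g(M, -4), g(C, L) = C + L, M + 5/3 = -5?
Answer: 36608/3 ≈ 12203.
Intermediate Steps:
M = -20/3 (M = -5/3 - 5 = -20/3 ≈ -6.6667)
j = -9152/3 (j = (-13*(-22))*(-20/3 - 4) = 286*(-32/3) = -9152/3 ≈ -3050.7)
K*j = -4*(-9152/3) = 36608/3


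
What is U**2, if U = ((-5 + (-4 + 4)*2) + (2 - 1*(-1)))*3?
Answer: 36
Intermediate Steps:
U = -6 (U = ((-5 + 0*2) + (2 + 1))*3 = ((-5 + 0) + 3)*3 = (-5 + 3)*3 = -2*3 = -6)
U**2 = (-6)**2 = 36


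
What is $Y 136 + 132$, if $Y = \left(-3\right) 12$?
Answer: $-4764$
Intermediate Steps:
$Y = -36$
$Y 136 + 132 = \left(-36\right) 136 + 132 = -4896 + 132 = -4764$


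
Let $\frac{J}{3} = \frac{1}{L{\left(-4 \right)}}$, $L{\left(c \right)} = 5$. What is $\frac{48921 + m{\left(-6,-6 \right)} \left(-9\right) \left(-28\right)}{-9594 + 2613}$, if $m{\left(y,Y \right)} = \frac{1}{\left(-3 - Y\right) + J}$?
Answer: $- \frac{48991}{6981} \approx -7.0178$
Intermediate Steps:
$J = \frac{3}{5} \approx 0.6$
$m{\left(y,Y \right)} = \frac{1}{- \frac{12}{5} - Y}$ ($m{\left(y,Y \right)} = \frac{1}{\left(-3 - Y\right) + \frac{3}{5}} = \frac{1}{- \frac{12}{5} - Y}$)
$\frac{48921 + m{\left(-6,-6 \right)} \left(-9\right) \left(-28\right)}{-9594 + 2613} = \frac{48921 + - \frac{5}{12 + 5 \left(-6\right)} \left(-9\right) \left(-28\right)}{-9594 + 2613} = \frac{48921 + - \frac{5}{12 - 30} \left(-9\right) \left(-28\right)}{-6981} = \left(48921 + - \frac{5}{-18} \left(-9\right) \left(-28\right)\right) \left(- \frac{1}{6981}\right) = \left(48921 + \left(-5\right) \left(- \frac{1}{18}\right) \left(-9\right) \left(-28\right)\right) \left(- \frac{1}{6981}\right) = \left(48921 + \frac{5}{18} \left(-9\right) \left(-28\right)\right) \left(- \frac{1}{6981}\right) = \left(48921 - -70\right) \left(- \frac{1}{6981}\right) = \left(48921 + 70\right) \left(- \frac{1}{6981}\right) = 48991 \left(- \frac{1}{6981}\right) = - \frac{48991}{6981}$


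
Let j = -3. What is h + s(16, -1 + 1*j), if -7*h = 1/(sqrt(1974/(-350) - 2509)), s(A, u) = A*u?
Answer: -64 + 5*I*sqrt(34)/10234 ≈ -64.0 + 0.0028488*I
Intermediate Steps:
h = 5*I*sqrt(34)/10234 (h = -1/(7*sqrt(1974/(-350) - 2509)) = -1/(7*sqrt(1974*(-1/350) - 2509)) = -1/(7*sqrt(-141/25 - 2509)) = -(-5*I*sqrt(34)/1462)/7 = -(-5)*I*sqrt(34)/10234 = 5*I*sqrt(34)/10234 ≈ 0.0028488*I)
h + s(16, -1 + 1*j) = 5*I*sqrt(34)/10234 + 16*(-1 + 1*(-3)) = 5*I*sqrt(34)/10234 + 16*(-1 - 3) = 5*I*sqrt(34)/10234 + 16*(-4) = 5*I*sqrt(34)/10234 - 64 = -64 + 5*I*sqrt(34)/10234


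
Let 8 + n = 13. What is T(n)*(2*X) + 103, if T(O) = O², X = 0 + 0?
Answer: 103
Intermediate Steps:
n = 5 (n = -8 + 13 = 5)
X = 0
T(n)*(2*X) + 103 = 5²*(2*0) + 103 = 25*0 + 103 = 0 + 103 = 103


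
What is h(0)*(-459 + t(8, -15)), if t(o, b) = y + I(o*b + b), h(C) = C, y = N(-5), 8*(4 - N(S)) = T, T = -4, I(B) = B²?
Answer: 0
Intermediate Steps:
N(S) = 9/2 (N(S) = 4 - ⅛*(-4) = 4 + ½ = 9/2)
y = 9/2 ≈ 4.5000
t(o, b) = 9/2 + (b + b*o)² (t(o, b) = 9/2 + (o*b + b)² = 9/2 + (b*o + b)² = 9/2 + (b + b*o)²)
h(0)*(-459 + t(8, -15)) = 0*(-459 + (9/2 + (-15)²*(1 + 8)²)) = 0*(-459 + (9/2 + 225*9²)) = 0*(-459 + (9/2 + 225*81)) = 0*(-459 + (9/2 + 18225)) = 0*(-459 + 36459/2) = 0*(35541/2) = 0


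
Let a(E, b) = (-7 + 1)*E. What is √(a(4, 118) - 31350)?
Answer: 3*I*√3486 ≈ 177.13*I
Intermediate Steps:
a(E, b) = -6*E
√(a(4, 118) - 31350) = √(-6*4 - 31350) = √(-24 - 31350) = √(-31374) = 3*I*√3486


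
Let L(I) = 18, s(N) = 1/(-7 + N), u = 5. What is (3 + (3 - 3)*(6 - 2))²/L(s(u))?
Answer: ½ ≈ 0.50000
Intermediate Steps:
(3 + (3 - 3)*(6 - 2))²/L(s(u)) = (3 + (3 - 3)*(6 - 2))²/18 = (3 + 0*4)²*(1/18) = (3 + 0)²*(1/18) = 3²*(1/18) = 9*(1/18) = ½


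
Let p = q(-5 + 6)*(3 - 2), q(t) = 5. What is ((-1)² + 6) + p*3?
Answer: 22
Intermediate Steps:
p = 5 (p = 5*(3 - 2) = 5*1 = 5)
((-1)² + 6) + p*3 = ((-1)² + 6) + 5*3 = (1 + 6) + 15 = 7 + 15 = 22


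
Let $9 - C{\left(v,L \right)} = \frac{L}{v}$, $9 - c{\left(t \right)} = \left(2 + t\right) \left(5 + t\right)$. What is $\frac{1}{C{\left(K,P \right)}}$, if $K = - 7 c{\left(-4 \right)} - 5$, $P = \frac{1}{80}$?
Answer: $\frac{6560}{59041} \approx 0.11111$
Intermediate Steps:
$c{\left(t \right)} = 9 - \left(2 + t\right) \left(5 + t\right)$
$P = \frac{1}{80} \approx 0.0125$
$K = -82$ ($K = - 7 \left(-1 - \left(-4\right)^{2} - -28\right) - 5 = - 7 \left(-1 - 16 + 28\right) - 5 = \left(-7\right) 11 - 5 = -77 - 5 = -82$)
$C{\left(v,L \right)} = 9 - \frac{L}{v}$
$\frac{1}{C{\left(K,P \right)}} = \frac{1}{9 - \frac{1}{80 \left(-82\right)}} = \frac{1}{9 - \frac{1}{80} \left(- \frac{1}{82}\right)} = \frac{1}{9 + \frac{1}{6560}} = \frac{1}{\frac{59041}{6560}} = \frac{6560}{59041}$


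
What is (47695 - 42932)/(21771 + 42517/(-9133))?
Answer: 43500479/198792026 ≈ 0.21882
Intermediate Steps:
(47695 - 42932)/(21771 + 42517/(-9133)) = 4763/(21771 + 42517*(-1/9133)) = 4763/(21771 - 42517/9133) = 4763/(198792026/9133) = 4763*(9133/198792026) = 43500479/198792026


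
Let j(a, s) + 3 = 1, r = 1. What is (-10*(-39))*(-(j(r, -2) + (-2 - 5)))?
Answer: 3510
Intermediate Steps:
j(a, s) = -2 (j(a, s) = -3 + 1 = -2)
(-10*(-39))*(-(j(r, -2) + (-2 - 5))) = (-10*(-39))*(-(-2 + (-2 - 5))) = 390*(-(-2 - 7)) = 390*(-1*(-9)) = 390*9 = 3510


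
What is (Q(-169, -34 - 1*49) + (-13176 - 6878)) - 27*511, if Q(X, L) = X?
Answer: -34020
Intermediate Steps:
(Q(-169, -34 - 1*49) + (-13176 - 6878)) - 27*511 = (-169 + (-13176 - 6878)) - 27*511 = (-169 - 20054) - 13797 = -20223 - 13797 = -34020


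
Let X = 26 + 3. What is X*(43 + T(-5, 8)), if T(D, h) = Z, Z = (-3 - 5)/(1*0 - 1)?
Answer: 1479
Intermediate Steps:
X = 29
Z = 8 (Z = -8/(0 - 1) = -8/(-1) = -8*(-1) = 8)
T(D, h) = 8
X*(43 + T(-5, 8)) = 29*(43 + 8) = 29*51 = 1479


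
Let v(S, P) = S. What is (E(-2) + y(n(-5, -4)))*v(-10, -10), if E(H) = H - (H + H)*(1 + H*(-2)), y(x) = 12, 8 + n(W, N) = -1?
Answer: -300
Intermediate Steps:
n(W, N) = -9 (n(W, N) = -8 - 1 = -9)
E(H) = H - 2*H*(1 - 2*H)
(E(-2) + y(n(-5, -4)))*v(-10, -10) = (-2*(-1 + 4*(-2)) + 12)*(-10) = (-2*(-1 - 8) + 12)*(-10) = (-2*(-9) + 12)*(-10) = (18 + 12)*(-10) = 30*(-10) = -300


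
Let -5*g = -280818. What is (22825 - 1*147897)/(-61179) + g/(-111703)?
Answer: 52674423658/34169389185 ≈ 1.5416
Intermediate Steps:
g = 280818/5 (g = -⅕*(-280818) = 280818/5 ≈ 56164.)
(22825 - 1*147897)/(-61179) + g/(-111703) = (22825 - 1*147897)/(-61179) + (280818/5)/(-111703) = (22825 - 147897)*(-1/61179) + (280818/5)*(-1/111703) = -125072*(-1/61179) - 280818/558515 = 125072/61179 - 280818/558515 = 52674423658/34169389185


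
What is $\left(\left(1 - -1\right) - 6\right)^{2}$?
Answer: $16$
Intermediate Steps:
$\left(\left(1 - -1\right) - 6\right)^{2} = \left(\left(1 + 1\right) - 6\right)^{2} = \left(2 - 6\right)^{2} = \left(-4\right)^{2} = 16$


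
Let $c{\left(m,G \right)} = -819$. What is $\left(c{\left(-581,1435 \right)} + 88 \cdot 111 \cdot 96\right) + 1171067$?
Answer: $2107976$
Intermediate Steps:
$\left(c{\left(-581,1435 \right)} + 88 \cdot 111 \cdot 96\right) + 1171067 = \left(-819 + 88 \cdot 111 \cdot 96\right) + 1171067 = \left(-819 + 9768 \cdot 96\right) + 1171067 = \left(-819 + 937728\right) + 1171067 = 936909 + 1171067 = 2107976$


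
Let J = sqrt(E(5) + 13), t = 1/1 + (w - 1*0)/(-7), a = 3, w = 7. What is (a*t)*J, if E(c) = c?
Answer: 0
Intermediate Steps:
t = 0 (t = 1/1 + (7 - 1*0)/(-7) = 1*1 + (7 + 0)*(-1/7) = 1 + 7*(-1/7) = 1 - 1 = 0)
J = 3*sqrt(2) (J = sqrt(5 + 13) = sqrt(18) = 3*sqrt(2) ≈ 4.2426)
(a*t)*J = (3*0)*(3*sqrt(2)) = 0*(3*sqrt(2)) = 0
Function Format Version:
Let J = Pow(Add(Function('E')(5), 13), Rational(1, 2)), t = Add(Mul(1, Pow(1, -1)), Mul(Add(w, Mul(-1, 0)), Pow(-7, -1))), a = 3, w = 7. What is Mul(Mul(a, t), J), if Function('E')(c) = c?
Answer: 0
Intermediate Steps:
t = 0 (t = Add(Mul(1, Pow(1, -1)), Mul(Add(7, Mul(-1, 0)), Pow(-7, -1))) = Add(Mul(1, 1), Mul(Add(7, 0), Rational(-1, 7))) = Add(1, Mul(7, Rational(-1, 7))) = Add(1, -1) = 0)
J = Mul(3, Pow(2, Rational(1, 2))) (J = Pow(Add(5, 13), Rational(1, 2)) = Pow(18, Rational(1, 2)) = Mul(3, Pow(2, Rational(1, 2))) ≈ 4.2426)
Mul(Mul(a, t), J) = Mul(Mul(3, 0), Mul(3, Pow(2, Rational(1, 2)))) = Mul(0, Mul(3, Pow(2, Rational(1, 2)))) = 0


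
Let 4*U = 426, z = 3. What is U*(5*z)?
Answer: 3195/2 ≈ 1597.5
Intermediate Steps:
U = 213/2 (U = (¼)*426 = 213/2 ≈ 106.50)
U*(5*z) = 213*(5*3)/2 = (213/2)*15 = 3195/2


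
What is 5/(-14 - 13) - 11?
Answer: -302/27 ≈ -11.185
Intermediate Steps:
5/(-14 - 13) - 11 = 5/(-27) - 11 = -1/27*5 - 11 = -5/27 - 11 = -302/27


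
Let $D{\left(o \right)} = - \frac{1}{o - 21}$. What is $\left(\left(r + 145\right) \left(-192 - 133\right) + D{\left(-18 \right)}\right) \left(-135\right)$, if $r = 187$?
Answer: $\frac{189364455}{13} \approx 1.4566 \cdot 10^{7}$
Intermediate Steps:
$D{\left(o \right)} = - \frac{1}{-21 + o}$
$\left(\left(r + 145\right) \left(-192 - 133\right) + D{\left(-18 \right)}\right) \left(-135\right) = \left(\left(187 + 145\right) \left(-192 - 133\right) - \frac{1}{-21 - 18}\right) \left(-135\right) = \left(332 \left(-325\right) - \frac{1}{-39}\right) \left(-135\right) = \left(-107900 - - \frac{1}{39}\right) \left(-135\right) = \left(-107900 + \frac{1}{39}\right) \left(-135\right) = \left(- \frac{4208099}{39}\right) \left(-135\right) = \frac{189364455}{13}$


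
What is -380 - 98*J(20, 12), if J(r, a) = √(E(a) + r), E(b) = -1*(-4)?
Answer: -380 - 196*√6 ≈ -860.10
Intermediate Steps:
E(b) = 4
J(r, a) = √(4 + r)
-380 - 98*J(20, 12) = -380 - 98*√(4 + 20) = -380 - 196*√6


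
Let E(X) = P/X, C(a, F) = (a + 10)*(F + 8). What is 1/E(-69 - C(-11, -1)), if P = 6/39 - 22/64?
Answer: 25792/79 ≈ 326.48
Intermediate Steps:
C(a, F) = (8 + F)*(10 + a) (C(a, F) = (10 + a)*(8 + F) = (8 + F)*(10 + a))
P = -79/416 (P = 6*(1/39) - 22*1/64 = 2/13 - 11/32 = -79/416 ≈ -0.18990)
E(X) = -79/(416*X)
1/E(-69 - C(-11, -1)) = 1/(-79/(416*(-69 - (80 + 8*(-11) + 10*(-1) - 1*(-11))))) = 1/(-79/(416*(-69 - (80 - 88 - 10 + 11)))) = 1/(-79/(416*(-69 - 1*(-7)))) = 1/(-79/(416*(-69 + 7))) = 1/(-79/416/(-62)) = 1/(-79/416*(-1/62)) = 1/(79/25792) = 25792/79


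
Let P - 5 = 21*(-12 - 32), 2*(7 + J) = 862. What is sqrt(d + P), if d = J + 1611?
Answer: 6*sqrt(31) ≈ 33.407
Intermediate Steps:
J = 424 (J = -7 + (1/2)*862 = -7 + 431 = 424)
P = -919 (P = 5 + 21*(-12 - 32) = 5 + 21*(-44) = 5 - 924 = -919)
d = 2035 (d = 424 + 1611 = 2035)
sqrt(d + P) = sqrt(2035 - 919) = sqrt(1116) = 6*sqrt(31)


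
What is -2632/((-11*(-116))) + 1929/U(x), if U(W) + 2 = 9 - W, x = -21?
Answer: 596927/8932 ≈ 66.830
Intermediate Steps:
U(W) = 7 - W (U(W) = -2 + (9 - W) = 7 - W)
-2632/((-11*(-116))) + 1929/U(x) = -2632/((-11*(-116))) + 1929/(7 - 1*(-21)) = -2632/1276 + 1929/(7 + 21) = -2632*1/1276 + 1929/28 = -658/319 + 1929*(1/28) = -658/319 + 1929/28 = 596927/8932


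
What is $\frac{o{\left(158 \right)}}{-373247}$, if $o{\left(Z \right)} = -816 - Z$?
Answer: $\frac{974}{373247} \approx 0.0026095$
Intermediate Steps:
$\frac{o{\left(158 \right)}}{-373247} = \frac{-816 - 158}{-373247} = \left(-816 - 158\right) \left(- \frac{1}{373247}\right) = \left(-974\right) \left(- \frac{1}{373247}\right) = \frac{974}{373247}$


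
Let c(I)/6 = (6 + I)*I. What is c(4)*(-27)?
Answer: -6480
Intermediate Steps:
c(I) = 6*I*(6 + I) (c(I) = 6*((6 + I)*I) = 6*(I*(6 + I)) = 6*I*(6 + I))
c(4)*(-27) = (6*4*(6 + 4))*(-27) = (6*4*10)*(-27) = 240*(-27) = -6480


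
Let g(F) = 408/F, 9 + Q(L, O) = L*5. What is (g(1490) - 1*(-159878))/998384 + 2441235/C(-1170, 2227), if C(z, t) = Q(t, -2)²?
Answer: 2070008751904483/11509117115040760 ≈ 0.17986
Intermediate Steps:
Q(L, O) = -9 + 5*L (Q(L, O) = -9 + L*5 = -9 + 5*L)
C(z, t) = (-9 + 5*t)²
(g(1490) - 1*(-159878))/998384 + 2441235/C(-1170, 2227) = (408/1490 - 1*(-159878))/998384 + 2441235/((-9 + 5*2227)²) = (408*(1/1490) + 159878)*(1/998384) + 2441235/((-9 + 11135)²) = (204/745 + 159878)*(1/998384) + 2441235/(11126²) = (119109314/745)*(1/998384) + 2441235/123787876 = 59554657/371898040 + 2441235*(1/123787876) = 59554657/371898040 + 2441235/123787876 = 2070008751904483/11509117115040760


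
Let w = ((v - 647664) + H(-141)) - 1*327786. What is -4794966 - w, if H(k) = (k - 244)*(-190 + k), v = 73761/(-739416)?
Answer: -972812882285/246472 ≈ -3.9470e+6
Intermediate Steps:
v = -24587/246472 (v = 73761*(-1/739416) = -24587/246472 ≈ -0.099756)
H(k) = (-244 + k)*(-190 + k)
w = -209011977667/246472 (w = ((-24587/246472 - 647664) + (46360 + (-141)**2 - 434*(-141))) - 1*327786 = (-159631065995/246472 + (46360 + 19881 + 61194)) - 327786 = (-159631065995/246472 + 127435) - 327786 = -128221906675/246472 - 327786 = -209011977667/246472 ≈ -8.4802e+5)
-4794966 - w = -4794966 - 1*(-209011977667/246472) = -4794966 + 209011977667/246472 = -972812882285/246472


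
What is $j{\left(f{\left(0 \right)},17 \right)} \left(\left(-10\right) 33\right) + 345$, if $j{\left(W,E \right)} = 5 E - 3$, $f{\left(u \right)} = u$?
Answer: $-26715$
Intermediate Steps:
$j{\left(W,E \right)} = -3 + 5 E$
$j{\left(f{\left(0 \right)},17 \right)} \left(\left(-10\right) 33\right) + 345 = \left(-3 + 5 \cdot 17\right) \left(\left(-10\right) 33\right) + 345 = \left(-3 + 85\right) \left(-330\right) + 345 = 82 \left(-330\right) + 345 = -27060 + 345 = -26715$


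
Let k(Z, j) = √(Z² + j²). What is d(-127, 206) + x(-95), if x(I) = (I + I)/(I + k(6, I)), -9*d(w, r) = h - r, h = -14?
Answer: -8585/18 - 95*√9061/18 ≈ -979.33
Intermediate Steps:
d(w, r) = 14/9 + r/9 (d(w, r) = -(-14 - r)/9 = 14/9 + r/9)
x(I) = 2*I/(I + √(36 + I²)) (x(I) = (I + I)/(I + √(6² + I²)) = (2*I)/(I + √(36 + I²)) = 2*I/(I + √(36 + I²)))
d(-127, 206) + x(-95) = (14/9 + (⅑)*206) + 2*(-95)/(-95 + √(36 + (-95)²)) = (14/9 + 206/9) + 2*(-95)/(-95 + √(36 + 9025)) = 220/9 + 2*(-95)/(-95 + √9061) = 220/9 - 190/(-95 + √9061)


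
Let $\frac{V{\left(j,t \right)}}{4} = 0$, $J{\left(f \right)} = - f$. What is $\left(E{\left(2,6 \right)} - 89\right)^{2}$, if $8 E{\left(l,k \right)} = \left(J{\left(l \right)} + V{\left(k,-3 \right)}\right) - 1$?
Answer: $\frac{511225}{64} \approx 7987.9$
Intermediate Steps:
$V{\left(j,t \right)} = 0$ ($V{\left(j,t \right)} = 4 \cdot 0 = 0$)
$E{\left(l,k \right)} = - \frac{1}{8} - \frac{l}{8}$ ($E{\left(l,k \right)} = \frac{\left(- l + 0\right) - 1}{8} = \frac{- l - 1}{8} = \frac{-1 - l}{8} = - \frac{1}{8} - \frac{l}{8}$)
$\left(E{\left(2,6 \right)} - 89\right)^{2} = \left(\left(- \frac{1}{8} - \frac{1}{4}\right) - 89\right)^{2} = \left(- \frac{3}{8} - 89\right)^{2} = \left(- \frac{715}{8}\right)^{2} = \frac{511225}{64}$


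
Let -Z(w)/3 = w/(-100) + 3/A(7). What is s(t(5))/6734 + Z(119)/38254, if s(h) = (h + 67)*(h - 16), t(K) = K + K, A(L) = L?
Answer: -882898281/12880121800 ≈ -0.068547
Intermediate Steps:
t(K) = 2*K
s(h) = (-16 + h)*(67 + h) (s(h) = (67 + h)*(-16 + h) = (-16 + h)*(67 + h))
Z(w) = -9/7 + 3*w/100 (Z(w) = -3*(w/(-100) + 3/7) = -3*(w*(-1/100) + 3*(⅐)) = -3*(-w/100 + 3/7) = -3*(3/7 - w/100) = -9/7 + 3*w/100)
s(t(5))/6734 + Z(119)/38254 = (-1072 + (2*5)² + 51*(2*5))/6734 + (-9/7 + (3/100)*119)/38254 = (-1072 + 10² + 51*10)*(1/6734) + (-9/7 + 357/100)*(1/38254) = (-1072 + 100 + 510)*(1/6734) + (1599/700)*(1/38254) = -462*1/6734 + 1599/26777800 = -33/481 + 1599/26777800 = -882898281/12880121800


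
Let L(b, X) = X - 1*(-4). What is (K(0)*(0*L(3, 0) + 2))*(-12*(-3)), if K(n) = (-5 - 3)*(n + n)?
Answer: 0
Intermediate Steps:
L(b, X) = 4 + X (L(b, X) = X + 4 = 4 + X)
K(n) = -16*n
(K(0)*(0*L(3, 0) + 2))*(-12*(-3)) = ((-16*0)*(0*(4 + 0) + 2))*(-12*(-3)) = (0*(0*4 + 2))*36 = (0*(0 + 2))*36 = (0*2)*36 = 0*36 = 0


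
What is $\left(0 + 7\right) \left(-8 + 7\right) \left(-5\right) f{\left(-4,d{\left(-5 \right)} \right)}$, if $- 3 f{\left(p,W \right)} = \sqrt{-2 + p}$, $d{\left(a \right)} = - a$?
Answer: $- \frac{35 i \sqrt{6}}{3} \approx - 28.577 i$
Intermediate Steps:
$f{\left(p,W \right)} = - \frac{\sqrt{-2 + p}}{3}$
$\left(0 + 7\right) \left(-8 + 7\right) \left(-5\right) f{\left(-4,d{\left(-5 \right)} \right)} = \left(0 + 7\right) \left(-8 + 7\right) \left(-5\right) \left(- \frac{\sqrt{-2 - 4}}{3}\right) = 7 \left(-1\right) \left(-5\right) \left(- \frac{\sqrt{-6}}{3}\right) = \left(-7\right) \left(-5\right) \left(- \frac{i \sqrt{6}}{3}\right) = 35 \left(- \frac{i \sqrt{6}}{3}\right) = - \frac{35 i \sqrt{6}}{3}$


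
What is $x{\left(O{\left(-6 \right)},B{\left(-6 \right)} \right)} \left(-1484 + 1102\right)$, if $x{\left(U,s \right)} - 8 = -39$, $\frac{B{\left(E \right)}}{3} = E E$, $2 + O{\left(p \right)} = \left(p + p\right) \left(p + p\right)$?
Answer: $11842$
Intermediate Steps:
$O{\left(p \right)} = -2 + 4 p^{2}$ ($O{\left(p \right)} = -2 + \left(p + p\right) \left(p + p\right) = -2 + 2 p 2 p = -2 + 4 p^{2}$)
$B{\left(E \right)} = 3 E^{2}$ ($B{\left(E \right)} = 3 E E = 3 E^{2}$)
$x{\left(U,s \right)} = -31$ ($x{\left(U,s \right)} = 8 - 39 = -31$)
$x{\left(O{\left(-6 \right)},B{\left(-6 \right)} \right)} \left(-1484 + 1102\right) = - 31 \left(-1484 + 1102\right) = \left(-31\right) \left(-382\right) = 11842$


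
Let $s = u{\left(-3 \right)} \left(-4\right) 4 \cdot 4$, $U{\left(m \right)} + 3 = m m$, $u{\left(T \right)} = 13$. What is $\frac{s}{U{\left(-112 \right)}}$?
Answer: $- \frac{832}{12541} \approx -0.066342$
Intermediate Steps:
$U{\left(m \right)} = -3 + m^{2}$ ($U{\left(m \right)} = -3 + m m = -3 + m^{2}$)
$s = -832$ ($s = 13 \left(-4\right) 4 \cdot 4 = 13 \left(\left(-16\right) 4\right) = 13 \left(-64\right) = -832$)
$\frac{s}{U{\left(-112 \right)}} = - \frac{832}{-3 + \left(-112\right)^{2}} = - \frac{832}{-3 + 12544} = - \frac{832}{12541}$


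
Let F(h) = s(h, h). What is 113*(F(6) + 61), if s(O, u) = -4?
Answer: 6441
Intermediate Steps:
F(h) = -4
113*(F(6) + 61) = 113*(-4 + 61) = 113*57 = 6441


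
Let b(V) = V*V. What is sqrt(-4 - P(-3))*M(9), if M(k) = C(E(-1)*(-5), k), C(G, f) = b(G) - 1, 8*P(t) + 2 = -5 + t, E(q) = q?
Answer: 12*I*sqrt(11) ≈ 39.799*I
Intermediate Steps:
b(V) = V**2
P(t) = -7/8 + t/8 (P(t) = -1/4 + (-5 + t)/8 = -1/4 + (-5/8 + t/8) = -7/8 + t/8)
C(G, f) = -1 + G**2 (C(G, f) = G**2 - 1 = -1 + G**2)
M(k) = 24 (M(k) = -1 + (-1*(-5))**2 = -1 + 5**2 = -1 + 25 = 24)
sqrt(-4 - P(-3))*M(9) = sqrt(-4 - (-7/8 + (1/8)*(-3)))*24 = sqrt(-4 - (-7/8 - 3/8))*24 = sqrt(-4 - 1*(-5/4))*24 = sqrt(-4 + 5/4)*24 = sqrt(-11/4)*24 = (I*sqrt(11)/2)*24 = 12*I*sqrt(11)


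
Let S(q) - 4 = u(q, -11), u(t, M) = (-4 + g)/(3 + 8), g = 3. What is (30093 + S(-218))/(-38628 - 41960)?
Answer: -165533/443234 ≈ -0.37347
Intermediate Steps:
u(t, M) = -1/11 (u(t, M) = (-4 + 3)/(3 + 8) = -1/11)
S(q) = 43/11 (S(q) = 4 - 1/11 = 43/11)
(30093 + S(-218))/(-38628 - 41960) = (30093 + 43/11)/(-38628 - 41960) = (331066/11)/(-80588) = (331066/11)*(-1/80588) = -165533/443234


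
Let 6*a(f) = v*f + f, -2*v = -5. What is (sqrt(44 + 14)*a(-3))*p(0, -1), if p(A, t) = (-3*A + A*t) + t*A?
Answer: 0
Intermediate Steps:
v = 5/2 (v = -1/2*(-5) = 5/2 ≈ 2.5000)
a(f) = 7*f/12 (a(f) = (5*f/2 + f)/6 = (7*f/2)/6 = 7*f/12)
p(A, t) = -3*A + 2*A*t (p(A, t) = (-3*A + A*t) + A*t = -3*A + 2*A*t)
(sqrt(44 + 14)*a(-3))*p(0, -1) = (sqrt(44 + 14)*((7/12)*(-3)))*(0*(-3 + 2*(-1))) = (sqrt(58)*(-7/4))*(0*(-3 - 2)) = (-7*sqrt(58)/4)*(0*(-5)) = -7*sqrt(58)/4*0 = 0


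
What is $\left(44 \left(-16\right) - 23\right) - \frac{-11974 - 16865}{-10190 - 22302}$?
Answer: $- \frac{23650523}{32492} \approx -727.89$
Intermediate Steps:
$\left(44 \left(-16\right) - 23\right) - \frac{-11974 - 16865}{-10190 - 22302} = \left(-704 - 23\right) - - \frac{28839}{-32492} = -727 - \left(-28839\right) \left(- \frac{1}{32492}\right) = -727 - \frac{28839}{32492} = - \frac{23650523}{32492}$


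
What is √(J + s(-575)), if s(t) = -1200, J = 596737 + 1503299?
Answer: 6*√58301 ≈ 1448.7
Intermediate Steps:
J = 2100036
√(J + s(-575)) = √(2100036 - 1200) = √2098836 = 6*√58301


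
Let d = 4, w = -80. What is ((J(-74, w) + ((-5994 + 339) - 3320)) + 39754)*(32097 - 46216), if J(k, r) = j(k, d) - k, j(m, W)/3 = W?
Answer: -435782935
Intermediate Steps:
j(m, W) = 3*W
J(k, r) = 12 - k (J(k, r) = 3*4 - k = 12 - k)
((J(-74, w) + ((-5994 + 339) - 3320)) + 39754)*(32097 - 46216) = (((12 - 1*(-74)) + ((-5994 + 339) - 3320)) + 39754)*(32097 - 46216) = (((12 + 74) + (-5655 - 3320)) + 39754)*(-14119) = ((86 - 8975) + 39754)*(-14119) = (-8889 + 39754)*(-14119) = 30865*(-14119) = -435782935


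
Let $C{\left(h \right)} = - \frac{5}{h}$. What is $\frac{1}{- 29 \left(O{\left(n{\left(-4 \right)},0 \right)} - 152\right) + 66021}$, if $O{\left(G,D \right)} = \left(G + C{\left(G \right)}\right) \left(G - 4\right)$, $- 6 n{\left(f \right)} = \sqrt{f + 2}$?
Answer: $\frac{22866498}{1615822794769} + \frac{570024 i \sqrt{2}}{1615822794769} \approx 1.4152 \cdot 10^{-5} + 4.989 \cdot 10^{-7} i$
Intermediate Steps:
$n{\left(f \right)} = - \frac{\sqrt{2 + f}}{6}$ ($n{\left(f \right)} = - \frac{\sqrt{f + 2}}{6} = - \frac{\sqrt{2 + f}}{6}$)
$O{\left(G,D \right)} = \left(-4 + G\right) \left(G - \frac{5}{G}\right)$ ($O{\left(G,D \right)} = \left(G - \frac{5}{G}\right) \left(G - 4\right) = \left(G - \frac{5}{G}\right) \left(-4 + G\right) = \left(-4 + G\right) \left(G - \frac{5}{G}\right)$)
$\frac{1}{- 29 \left(O{\left(n{\left(-4 \right)},0 \right)} - 152\right) + 66021} = \frac{1}{- 29 \left(\left(-5 + \left(- \frac{\sqrt{2 - 4}}{6}\right)^{2} - 4 \left(- \frac{\sqrt{2 - 4}}{6}\right) + \frac{20}{\left(- \frac{1}{6}\right) \sqrt{2 - 4}}\right) - 152\right) + 66021} = \frac{1}{- 29 \left(\left(-5 + \left(- \frac{\sqrt{-2}}{6}\right)^{2} - 4 \left(- \frac{\sqrt{-2}}{6}\right) + \frac{20}{\left(- \frac{1}{6}\right) \sqrt{-2}}\right) - 152\right) + 66021} = \frac{1}{- 29 \left(\left(-5 + \left(- \frac{i \sqrt{2}}{6}\right)^{2} - 4 \left(- \frac{i \sqrt{2}}{6}\right) + \frac{20}{\left(- \frac{1}{6}\right) i \sqrt{2}}\right) - 152\right) + 66021} = \frac{1}{- 29 \left(\left(-5 - \frac{1}{18} + \frac{2 i \sqrt{2}}{3} + 20 \cdot 3 i \sqrt{2}\right) - 152\right) + 66021} = \frac{1}{- 29 \left(\left(-5 - \frac{1}{18} + \frac{2 i \sqrt{2}}{3} + 60 i \sqrt{2}\right) - 152\right) + 66021} = \frac{1}{- 29 \left(\left(- \frac{91}{18} + \frac{182 i \sqrt{2}}{3}\right) - 152\right) + 66021} = \frac{1}{- 29 \left(- \frac{2827}{18} + \frac{182 i \sqrt{2}}{3}\right) + 66021} = \frac{1}{\left(\frac{81983}{18} - \frac{5278 i \sqrt{2}}{3}\right) + 66021} = \frac{1}{\frac{1270361}{18} - \frac{5278 i \sqrt{2}}{3}}$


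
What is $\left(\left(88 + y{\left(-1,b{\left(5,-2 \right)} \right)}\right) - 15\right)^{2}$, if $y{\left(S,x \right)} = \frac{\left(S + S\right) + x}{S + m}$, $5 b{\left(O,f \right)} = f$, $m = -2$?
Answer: $\frac{136161}{25} \approx 5446.4$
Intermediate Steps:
$b{\left(O,f \right)} = \frac{f}{5}$
$y{\left(S,x \right)} = \frac{x + 2 S}{-2 + S}$ ($y{\left(S,x \right)} = \frac{\left(S + S\right) + x}{S - 2} = \frac{2 S + x}{-2 + S} = \frac{x + 2 S}{-2 + S}$)
$\left(\left(88 + y{\left(-1,b{\left(5,-2 \right)} \right)}\right) - 15\right)^{2} = \left(\left(88 + \frac{\frac{1}{5} \left(-2\right) + 2 \left(-1\right)}{-2 - 1}\right) - 15\right)^{2} = \left(\left(88 + \frac{- \frac{2}{5} - 2}{-3}\right) - 15\right)^{2} = \left(\left(88 - - \frac{4}{5}\right) - 15\right)^{2} = \left(\left(88 + \frac{4}{5}\right) - 15\right)^{2} = \left(\frac{444}{5} - 15\right)^{2} = \left(\frac{369}{5}\right)^{2} = \frac{136161}{25}$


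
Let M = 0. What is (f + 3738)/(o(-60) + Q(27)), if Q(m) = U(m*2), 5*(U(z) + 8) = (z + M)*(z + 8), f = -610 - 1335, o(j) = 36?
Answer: 8965/3488 ≈ 2.5702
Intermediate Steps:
f = -1945
U(z) = -8 + z*(8 + z)/5 (U(z) = -8 + ((z + 0)*(z + 8))/5 = -8 + (z*(8 + z))/5 = -8 + z*(8 + z)/5)
Q(m) = -8 + 4*m²/5 + 16*m/5 (Q(m) = -8 + (m*2)²/5 + 8*(m*2)/5 = -8 + (2*m)²/5 + 8*(2*m)/5 = -8 + (4*m²)/5 + 16*m/5 = -8 + 4*m²/5 + 16*m/5)
(f + 3738)/(o(-60) + Q(27)) = (-1945 + 3738)/(36 + (-8 + (⅘)*27² + (16/5)*27)) = 1793/(36 + (-8 + (⅘)*729 + 432/5)) = 1793/(36 + (-8 + 2916/5 + 432/5)) = 1793/(36 + 3308/5) = 1793/(3488/5) = 1793*(5/3488) = 8965/3488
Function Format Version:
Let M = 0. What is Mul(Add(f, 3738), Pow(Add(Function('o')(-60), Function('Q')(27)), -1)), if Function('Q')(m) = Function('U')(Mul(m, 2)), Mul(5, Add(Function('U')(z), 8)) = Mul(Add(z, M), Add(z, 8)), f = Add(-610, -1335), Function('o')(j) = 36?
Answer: Rational(8965, 3488) ≈ 2.5702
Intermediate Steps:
f = -1945
Function('U')(z) = Add(-8, Mul(Rational(1, 5), z, Add(8, z))) (Function('U')(z) = Add(-8, Mul(Rational(1, 5), Mul(Add(z, 0), Add(z, 8)))) = Add(-8, Mul(Rational(1, 5), Mul(z, Add(8, z)))) = Add(-8, Mul(Rational(1, 5), z, Add(8, z))))
Function('Q')(m) = Add(-8, Mul(Rational(4, 5), Pow(m, 2)), Mul(Rational(16, 5), m)) (Function('Q')(m) = Add(-8, Mul(Rational(1, 5), Pow(Mul(m, 2), 2)), Mul(Rational(8, 5), Mul(m, 2))) = Add(-8, Mul(Rational(1, 5), Pow(Mul(2, m), 2)), Mul(Rational(8, 5), Mul(2, m))) = Add(-8, Mul(Rational(1, 5), Mul(4, Pow(m, 2))), Mul(Rational(16, 5), m)) = Add(-8, Mul(Rational(4, 5), Pow(m, 2)), Mul(Rational(16, 5), m)))
Mul(Add(f, 3738), Pow(Add(Function('o')(-60), Function('Q')(27)), -1)) = Mul(Add(-1945, 3738), Pow(Add(36, Add(-8, Mul(Rational(4, 5), Pow(27, 2)), Mul(Rational(16, 5), 27))), -1)) = Mul(1793, Pow(Add(36, Add(-8, Mul(Rational(4, 5), 729), Rational(432, 5))), -1)) = Mul(1793, Pow(Add(36, Add(-8, Rational(2916, 5), Rational(432, 5))), -1)) = Mul(1793, Pow(Add(36, Rational(3308, 5)), -1)) = Mul(1793, Pow(Rational(3488, 5), -1)) = Mul(1793, Rational(5, 3488)) = Rational(8965, 3488)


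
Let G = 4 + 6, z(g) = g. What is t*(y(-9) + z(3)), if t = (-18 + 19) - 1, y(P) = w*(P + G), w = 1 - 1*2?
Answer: 0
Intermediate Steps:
w = -1 (w = 1 - 2 = -1)
G = 10
y(P) = -10 - P (y(P) = -(P + 10) = -(10 + P) = -10 - P)
t = 0 (t = 1 - 1 = 0)
t*(y(-9) + z(3)) = 0*((-10 - 1*(-9)) + 3) = 0*((-10 + 9) + 3) = 0*(-1 + 3) = 0*2 = 0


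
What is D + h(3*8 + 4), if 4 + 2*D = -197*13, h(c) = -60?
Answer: -2685/2 ≈ -1342.5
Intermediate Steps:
D = -2565/2 (D = -2 + (-197*13)/2 = -2 + (½)*(-2561) = -2 - 2561/2 = -2565/2 ≈ -1282.5)
D + h(3*8 + 4) = -2565/2 - 60 = -2685/2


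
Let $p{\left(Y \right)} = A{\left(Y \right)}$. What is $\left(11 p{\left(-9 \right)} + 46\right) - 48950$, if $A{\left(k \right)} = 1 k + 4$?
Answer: $-48959$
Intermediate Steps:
$A{\left(k \right)} = 4 + k$ ($A{\left(k \right)} = k + 4 = 4 + k$)
$p{\left(Y \right)} = 4 + Y$
$\left(11 p{\left(-9 \right)} + 46\right) - 48950 = \left(11 \left(4 - 9\right) + 46\right) - 48950 = \left(11 \left(-5\right) + 46\right) - 48950 = \left(-55 + 46\right) - 48950 = -9 - 48950 = -48959$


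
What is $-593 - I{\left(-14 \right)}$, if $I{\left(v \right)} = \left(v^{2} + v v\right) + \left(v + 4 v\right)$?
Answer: $-915$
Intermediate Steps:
$I{\left(v \right)} = 2 v^{2} + 5 v$ ($I{\left(v \right)} = \left(v^{2} + v^{2}\right) + 5 v = 2 v^{2} + 5 v$)
$-593 - I{\left(-14 \right)} = -593 - - 14 \left(5 + 2 \left(-14\right)\right) = -593 - - 14 \left(5 - 28\right) = -593 - \left(-14\right) \left(-23\right) = -593 - 322 = -915$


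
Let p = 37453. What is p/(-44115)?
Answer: -37453/44115 ≈ -0.84899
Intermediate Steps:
p/(-44115) = 37453/(-44115) = 37453*(-1/44115) = -37453/44115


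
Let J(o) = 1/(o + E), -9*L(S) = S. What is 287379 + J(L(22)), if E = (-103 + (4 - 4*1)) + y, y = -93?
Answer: 513258885/1786 ≈ 2.8738e+5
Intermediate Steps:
L(S) = -S/9
E = -196 (E = (-103 + (4 - 4*1)) - 93 = (-103 + (4 - 4)) - 93 = (-103 + 0) - 93 = -103 - 93 = -196)
J(o) = 1/(-196 + o) (J(o) = 1/(o - 196) = 1/(-196 + o))
287379 + J(L(22)) = 287379 + 1/(-196 - 1/9*22) = 287379 + 1/(-196 - 22/9) = 287379 + 1/(-1786/9) = 287379 - 9/1786 = 513258885/1786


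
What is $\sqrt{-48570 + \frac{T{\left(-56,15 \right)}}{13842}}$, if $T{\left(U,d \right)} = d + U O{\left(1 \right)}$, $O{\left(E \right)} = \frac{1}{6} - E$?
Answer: $\frac{i \sqrt{9306057967890}}{13842} \approx 220.39 i$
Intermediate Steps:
$O{\left(E \right)} = \frac{1}{6} - E$
$T{\left(U,d \right)} = d - \frac{5 U}{6}$ ($T{\left(U,d \right)} = d + U \left(\frac{1}{6} - 1\right) = d + U \left(- \frac{5}{6}\right) = d - \frac{5 U}{6}$)
$\sqrt{-48570 + \frac{T{\left(-56,15 \right)}}{13842}} = \sqrt{-48570 + \frac{15 - - \frac{140}{3}}{13842}} = \sqrt{-48570 + \left(15 + \frac{140}{3}\right) \frac{1}{13842}} = \sqrt{-48570 + \frac{185}{3} \cdot \frac{1}{13842}} = \sqrt{-48570 + \frac{185}{41526}} = \sqrt{- \frac{2016917635}{41526}} = \frac{i \sqrt{9306057967890}}{13842}$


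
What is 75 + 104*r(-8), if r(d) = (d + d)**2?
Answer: 26699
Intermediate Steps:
r(d) = 4*d**2 (r(d) = (2*d)**2 = 4*d**2)
75 + 104*r(-8) = 75 + 104*(4*(-8)**2) = 75 + 104*(4*64) = 75 + 104*256 = 75 + 26624 = 26699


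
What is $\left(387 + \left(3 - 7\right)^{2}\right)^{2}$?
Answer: $162409$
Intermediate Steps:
$\left(387 + \left(3 - 7\right)^{2}\right)^{2} = \left(387 + \left(-4\right)^{2}\right)^{2} = \left(387 + 16\right)^{2} = 403^{2} = 162409$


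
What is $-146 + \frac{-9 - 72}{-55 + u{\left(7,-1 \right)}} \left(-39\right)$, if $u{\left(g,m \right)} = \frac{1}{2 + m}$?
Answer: $- \frac{409}{2} \approx -204.5$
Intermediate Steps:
$-146 + \frac{-9 - 72}{-55 + u{\left(7,-1 \right)}} \left(-39\right) = -146 + \frac{-9 - 72}{-55 + \frac{1}{2 - 1}} \left(-39\right) = -146 + - \frac{81}{-55 + 1^{-1}} \left(-39\right) = -146 + - \frac{81}{-55 + 1} \left(-39\right) = -146 + - \frac{81}{-54} \left(-39\right) = -146 + \left(-81\right) \left(- \frac{1}{54}\right) \left(-39\right) = -146 + \frac{3}{2} \left(-39\right) = -146 - \frac{117}{2} = - \frac{409}{2}$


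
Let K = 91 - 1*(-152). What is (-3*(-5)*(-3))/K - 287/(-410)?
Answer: 139/270 ≈ 0.51481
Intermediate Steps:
K = 243 (K = 91 + 152 = 243)
(-3*(-5)*(-3))/K - 287/(-410) = (-3*(-5)*(-3))/243 - 287/(-410) = (15*(-3))*(1/243) - 287*(-1/410) = -45*1/243 + 7/10 = -5/27 + 7/10 = 139/270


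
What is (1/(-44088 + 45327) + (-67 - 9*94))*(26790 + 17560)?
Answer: -50168986100/1239 ≈ -4.0492e+7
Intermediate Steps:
(1/(-44088 + 45327) + (-67 - 9*94))*(26790 + 17560) = (1/1239 + (-67 - 846))*44350 = (1/1239 - 913)*44350 = -1131206/1239*44350 = -50168986100/1239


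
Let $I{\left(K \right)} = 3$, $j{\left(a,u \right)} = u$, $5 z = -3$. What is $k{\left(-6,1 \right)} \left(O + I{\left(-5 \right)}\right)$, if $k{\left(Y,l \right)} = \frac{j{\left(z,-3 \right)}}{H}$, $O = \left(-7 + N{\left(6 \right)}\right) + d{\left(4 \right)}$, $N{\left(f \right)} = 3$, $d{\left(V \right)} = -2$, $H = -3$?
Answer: $-3$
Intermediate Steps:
$z = - \frac{3}{5}$ ($z = \frac{1}{5} \left(-3\right) = - \frac{3}{5} \approx -0.6$)
$O = -6$ ($O = \left(-7 + 3\right) - 2 = -4 - 2 = -6$)
$k{\left(Y,l \right)} = 1$ ($k{\left(Y,l \right)} = - \frac{3}{-3} = \left(-3\right) \left(- \frac{1}{3}\right) = 1$)
$k{\left(-6,1 \right)} \left(O + I{\left(-5 \right)}\right) = 1 \left(-6 + 3\right) = 1 \left(-3\right) = -3$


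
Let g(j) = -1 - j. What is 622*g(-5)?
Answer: 2488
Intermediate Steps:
622*g(-5) = 622*(-1 - 1*(-5)) = 622*(-1 + 5) = 622*4 = 2488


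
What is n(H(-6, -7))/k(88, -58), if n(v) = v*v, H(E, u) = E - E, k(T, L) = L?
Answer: 0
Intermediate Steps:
H(E, u) = 0
n(v) = v²
n(H(-6, -7))/k(88, -58) = 0²/(-58) = 0*(-1/58) = 0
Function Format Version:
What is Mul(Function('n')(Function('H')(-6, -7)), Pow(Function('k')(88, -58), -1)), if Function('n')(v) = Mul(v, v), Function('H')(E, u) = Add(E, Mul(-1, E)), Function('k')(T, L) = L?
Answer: 0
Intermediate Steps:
Function('H')(E, u) = 0
Function('n')(v) = Pow(v, 2)
Mul(Function('n')(Function('H')(-6, -7)), Pow(Function('k')(88, -58), -1)) = Mul(Pow(0, 2), Pow(-58, -1)) = Mul(0, Rational(-1, 58)) = 0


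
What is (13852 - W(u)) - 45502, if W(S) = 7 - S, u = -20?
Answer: -31677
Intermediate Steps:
(13852 - W(u)) - 45502 = (13852 - (7 - 1*(-20))) - 45502 = (13852 - (7 + 20)) - 45502 = (13852 - 1*27) - 45502 = (13852 - 27) - 45502 = 13825 - 45502 = -31677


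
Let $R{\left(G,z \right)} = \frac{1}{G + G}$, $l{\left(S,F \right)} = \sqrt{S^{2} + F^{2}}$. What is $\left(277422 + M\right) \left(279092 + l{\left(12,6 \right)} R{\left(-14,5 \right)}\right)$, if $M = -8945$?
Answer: $74929782884 - \frac{805431 \sqrt{5}}{14} \approx 7.493 \cdot 10^{10}$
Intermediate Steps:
$l{\left(S,F \right)} = \sqrt{F^{2} + S^{2}}$
$R{\left(G,z \right)} = \frac{1}{2 G}$
$\left(277422 + M\right) \left(279092 + l{\left(12,6 \right)} R{\left(-14,5 \right)}\right) = \left(277422 - 8945\right) \left(279092 + \sqrt{6^{2} + 12^{2}} \frac{1}{2 \left(-14\right)}\right) = 268477 \left(279092 + \sqrt{36 + 144} \cdot \frac{1}{2} \left(- \frac{1}{14}\right)\right) = 268477 \left(279092 + \sqrt{180} \left(- \frac{1}{28}\right)\right) = 268477 \left(279092 + 6 \sqrt{5} \left(- \frac{1}{28}\right)\right) = 268477 \left(279092 - \frac{3 \sqrt{5}}{14}\right) = 74929782884 - \frac{805431 \sqrt{5}}{14}$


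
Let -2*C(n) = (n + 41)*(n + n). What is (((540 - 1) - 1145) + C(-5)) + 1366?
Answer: 940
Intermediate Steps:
C(n) = -n*(41 + n) (C(n) = -(n + 41)*(n + n)/2 = -(41 + n)*2*n/2 = -n*(41 + n))
(((540 - 1) - 1145) + C(-5)) + 1366 = (((540 - 1) - 1145) - 1*(-5)*(41 - 5)) + 1366 = ((539 - 1145) - 1*(-5)*36) + 1366 = (-606 + 180) + 1366 = -426 + 1366 = 940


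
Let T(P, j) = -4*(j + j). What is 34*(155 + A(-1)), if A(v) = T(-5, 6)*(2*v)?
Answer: 8534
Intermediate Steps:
T(P, j) = -8*j
A(v) = -96*v (A(v) = (-8*6)*(2*v) = -96*v)
34*(155 + A(-1)) = 34*(155 - 96*(-1)) = 34*(155 + 96) = 34*251 = 8534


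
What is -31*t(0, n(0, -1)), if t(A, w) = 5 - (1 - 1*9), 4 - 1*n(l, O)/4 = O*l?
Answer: -403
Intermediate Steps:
n(l, O) = 16 - 4*O*l
t(A, w) = 13 (t(A, w) = 5 - (1 - 9) = 5 - 1*(-8) = 5 + 8 = 13)
-31*t(0, n(0, -1)) = -31*13 = -403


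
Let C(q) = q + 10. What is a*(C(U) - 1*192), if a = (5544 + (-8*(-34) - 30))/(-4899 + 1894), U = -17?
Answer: 1151414/3005 ≈ 383.17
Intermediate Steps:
C(q) = 10 + q
a = -5786/3005 (a = (5544 + (272 - 30))/(-3005) = (5544 + 242)*(-1/3005) = 5786*(-1/3005) = -5786/3005 ≈ -1.9255)
a*(C(U) - 1*192) = -5786*((10 - 17) - 1*192)/3005 = -5786*(-7 - 192)/3005 = -5786/3005*(-199) = 1151414/3005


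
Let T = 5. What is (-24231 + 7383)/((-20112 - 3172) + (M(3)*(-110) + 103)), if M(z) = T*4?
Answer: 16848/25381 ≈ 0.66380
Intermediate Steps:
M(z) = 20 (M(z) = 5*4 = 20)
(-24231 + 7383)/((-20112 - 3172) + (M(3)*(-110) + 103)) = (-24231 + 7383)/((-20112 - 3172) + (20*(-110) + 103)) = -16848/(-23284 + (-2200 + 103)) = -16848/(-23284 - 2097) = -16848/(-25381) = -16848*(-1/25381) = 16848/25381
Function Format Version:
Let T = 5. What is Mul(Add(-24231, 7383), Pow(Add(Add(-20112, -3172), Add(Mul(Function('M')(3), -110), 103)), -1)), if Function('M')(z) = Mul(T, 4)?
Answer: Rational(16848, 25381) ≈ 0.66380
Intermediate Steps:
Function('M')(z) = 20 (Function('M')(z) = Mul(5, 4) = 20)
Mul(Add(-24231, 7383), Pow(Add(Add(-20112, -3172), Add(Mul(Function('M')(3), -110), 103)), -1)) = Mul(Add(-24231, 7383), Pow(Add(Add(-20112, -3172), Add(Mul(20, -110), 103)), -1)) = Mul(-16848, Pow(Add(-23284, Add(-2200, 103)), -1)) = Mul(-16848, Pow(Add(-23284, -2097), -1)) = Mul(-16848, Pow(-25381, -1)) = Mul(-16848, Rational(-1, 25381)) = Rational(16848, 25381)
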